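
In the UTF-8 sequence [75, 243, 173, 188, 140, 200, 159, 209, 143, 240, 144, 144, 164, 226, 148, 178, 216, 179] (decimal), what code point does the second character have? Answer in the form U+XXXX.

U+EDF0C

Offset 0: leading byte 0x4B = 01001011 → 1-byte char #1 = 4B.
Offset 1: leading byte 0xF3 = 11110011 → 4-byte char #2 = F3 AD BC 8C.
Leading byte 0xF3 = 11110011 matches 11110xxx → 4-byte sequence.
Byte 1: 0xF3 = 11110011, payload 011 (3 bits).
Byte 2: 0xAD = 10101101 (10xxxxxx ✓), payload 101101.
Byte 3: 0xBC = 10111100 (10xxxxxx ✓), payload 111100.
Byte 4: 0x8C = 10001100 (10xxxxxx ✓), payload 001100.
Concatenate: 011101101111100001100 = 0xEDF0C (21 bits → U+EDF0C).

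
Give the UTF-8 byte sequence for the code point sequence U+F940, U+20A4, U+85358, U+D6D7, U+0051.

EF A5 80 E2 82 A4 F2 85 8D 98 ED 9B 97 51

U+F940: 3-byte form → EF A5 80.
U+20A4: 3-byte form → E2 82 A4.
U+85358: 4-byte form → F2 85 8D 98.
U+D6D7: 3-byte form → ED 9B 97.
U+0051: 1-byte form → 51.
Concatenated (14 bytes): EF A5 80 E2 82 A4 F2 85 8D 98 ED 9B 97 51.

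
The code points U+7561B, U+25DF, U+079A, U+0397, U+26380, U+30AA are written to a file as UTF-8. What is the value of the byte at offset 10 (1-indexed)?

0xCE

1-indexed offset 10 is 0-indexed offset 9.
U+7561B → 4-byte form F1 B5 98 9B at offsets 0–3.
U+25DF → 3-byte form E2 97 9F at offsets 4–6.
U+079A → 2-byte form DE 9A at offsets 7–8.
U+0397 → 2-byte form CE 97 at offsets 9–10.
Offset 9 falls in char 4's range; it's byte 1 of CE 97 = 0xCE.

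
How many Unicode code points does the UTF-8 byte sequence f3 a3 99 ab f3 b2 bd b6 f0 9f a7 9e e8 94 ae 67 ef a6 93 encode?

Byte at offset 0: 0xF3 = 11110011 → 4-byte char (#1). Advance 4.
Byte at offset 4: 0xF3 = 11110011 → 4-byte char (#2). Advance 4.
Byte at offset 8: 0xF0 = 11110000 → 4-byte char (#3). Advance 4.
Byte at offset 12: 0xE8 = 11101000 → 3-byte char (#4). Advance 3.
Byte at offset 15: 0x67 = 01100111 → 1-byte char (#5). Advance 1.
Byte at offset 16: 0xEF = 11101111 → 3-byte char (#6). Advance 3.
Reached end at offset 19 after 6 code points.

6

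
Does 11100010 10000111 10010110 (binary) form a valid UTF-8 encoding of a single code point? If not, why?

valid

Leading byte 0xE2 = 11100010 → 3-byte form.
Continuation bytes 0x87=10000111, 0x96=10010110 all match 10xxxxxx.
Decoded value 0x21D6 is ≥ 0x800 (shortest form) and not a surrogate.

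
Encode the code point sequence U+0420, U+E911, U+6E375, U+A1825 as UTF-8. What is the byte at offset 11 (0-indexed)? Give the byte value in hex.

U+0420 → 2-byte form D0 A0 at offsets 0–1.
U+E911 → 3-byte form EE A4 91 at offsets 2–4.
U+6E375 → 4-byte form F1 AE 8D B5 at offsets 5–8.
U+A1825 → 4-byte form F2 A1 A0 A5 at offsets 9–12.
Offset 11 falls in char 4's range; it's byte 3 of F2 A1 A0 A5 = 0xA0.

0xA0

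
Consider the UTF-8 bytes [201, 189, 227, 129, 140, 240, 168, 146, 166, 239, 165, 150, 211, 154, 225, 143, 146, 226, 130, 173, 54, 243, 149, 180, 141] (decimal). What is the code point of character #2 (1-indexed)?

U+304C

Offset 0: leading byte 0xC9 = 11001001 → 2-byte char #1 = C9 BD.
Offset 2: leading byte 0xE3 = 11100011 → 3-byte char #2 = E3 81 8C.
Leading byte 0xE3 = 11100011 matches 1110xxxx → 3-byte sequence.
Byte 1: 0xE3 = 11100011, payload 0011 (4 bits).
Byte 2: 0x81 = 10000001 (10xxxxxx ✓), payload 000001.
Byte 3: 0x8C = 10001100 (10xxxxxx ✓), payload 001100.
Concatenate: 0011000001001100 = 0x304C (16 bits → U+304C).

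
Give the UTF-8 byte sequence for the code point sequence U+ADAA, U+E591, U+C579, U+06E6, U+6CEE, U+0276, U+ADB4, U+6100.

U+ADAA: 3-byte form → EA B6 AA.
U+E591: 3-byte form → EE 96 91.
U+C579: 3-byte form → EC 95 B9.
U+06E6: 2-byte form → DB A6.
U+6CEE: 3-byte form → E6 B3 AE.
U+0276: 2-byte form → C9 B6.
U+ADB4: 3-byte form → EA B6 B4.
U+6100: 3-byte form → E6 84 80.
Concatenated (22 bytes): EA B6 AA EE 96 91 EC 95 B9 DB A6 E6 B3 AE C9 B6 EA B6 B4 E6 84 80.

EA B6 AA EE 96 91 EC 95 B9 DB A6 E6 B3 AE C9 B6 EA B6 B4 E6 84 80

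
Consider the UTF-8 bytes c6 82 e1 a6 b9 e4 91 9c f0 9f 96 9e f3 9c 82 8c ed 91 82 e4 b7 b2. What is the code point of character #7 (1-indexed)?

U+4DF2

Offset 0: leading byte 0xC6 = 11000110 → 2-byte char #1 = C6 82.
Offset 2: leading byte 0xE1 = 11100001 → 3-byte char #2 = E1 A6 B9.
Offset 5: leading byte 0xE4 = 11100100 → 3-byte char #3 = E4 91 9C.
Offset 8: leading byte 0xF0 = 11110000 → 4-byte char #4 = F0 9F 96 9E.
Offset 12: leading byte 0xF3 = 11110011 → 4-byte char #5 = F3 9C 82 8C.
Offset 16: leading byte 0xED = 11101101 → 3-byte char #6 = ED 91 82.
Offset 19: leading byte 0xE4 = 11100100 → 3-byte char #7 = E4 B7 B2.
Leading byte 0xE4 = 11100100 matches 1110xxxx → 3-byte sequence.
Byte 1: 0xE4 = 11100100, payload 0100 (4 bits).
Byte 2: 0xB7 = 10110111 (10xxxxxx ✓), payload 110111.
Byte 3: 0xB2 = 10110010 (10xxxxxx ✓), payload 110010.
Concatenate: 0100110111110010 = 0x4DF2 (16 bits → U+4DF2).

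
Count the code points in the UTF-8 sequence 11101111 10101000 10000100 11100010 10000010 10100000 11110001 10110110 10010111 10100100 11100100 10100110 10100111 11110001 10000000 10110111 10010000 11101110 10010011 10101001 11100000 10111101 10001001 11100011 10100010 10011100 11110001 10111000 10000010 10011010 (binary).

9

Byte at offset 0: 0xEF = 11101111 → 3-byte char (#1). Advance 3.
Byte at offset 3: 0xE2 = 11100010 → 3-byte char (#2). Advance 3.
Byte at offset 6: 0xF1 = 11110001 → 4-byte char (#3). Advance 4.
Byte at offset 10: 0xE4 = 11100100 → 3-byte char (#4). Advance 3.
Byte at offset 13: 0xF1 = 11110001 → 4-byte char (#5). Advance 4.
Byte at offset 17: 0xEE = 11101110 → 3-byte char (#6). Advance 3.
Byte at offset 20: 0xE0 = 11100000 → 3-byte char (#7). Advance 3.
Byte at offset 23: 0xE3 = 11100011 → 3-byte char (#8). Advance 3.
Byte at offset 26: 0xF1 = 11110001 → 4-byte char (#9). Advance 4.
Reached end at offset 30 after 9 code points.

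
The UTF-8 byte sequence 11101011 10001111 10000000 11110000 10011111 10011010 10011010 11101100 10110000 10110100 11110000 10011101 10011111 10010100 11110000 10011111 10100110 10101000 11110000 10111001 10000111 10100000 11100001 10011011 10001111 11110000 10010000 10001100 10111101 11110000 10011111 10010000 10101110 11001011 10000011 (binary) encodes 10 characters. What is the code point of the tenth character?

U+02C3

Offset 0: leading byte 0xEB = 11101011 → 3-byte char #1 = EB 8F 80.
Offset 3: leading byte 0xF0 = 11110000 → 4-byte char #2 = F0 9F 9A 9A.
Offset 7: leading byte 0xEC = 11101100 → 3-byte char #3 = EC B0 B4.
Offset 10: leading byte 0xF0 = 11110000 → 4-byte char #4 = F0 9D 9F 94.
Offset 14: leading byte 0xF0 = 11110000 → 4-byte char #5 = F0 9F A6 A8.
Offset 18: leading byte 0xF0 = 11110000 → 4-byte char #6 = F0 B9 87 A0.
Offset 22: leading byte 0xE1 = 11100001 → 3-byte char #7 = E1 9B 8F.
Offset 25: leading byte 0xF0 = 11110000 → 4-byte char #8 = F0 90 8C BD.
Offset 29: leading byte 0xF0 = 11110000 → 4-byte char #9 = F0 9F 90 AE.
Offset 33: leading byte 0xCB = 11001011 → 2-byte char #10 = CB 83.
Leading byte 0xCB = 11001011 matches 110xxxxx → 2-byte sequence.
Byte 1: 0xCB = 11001011, payload 01011 (5 bits).
Byte 2: 0x83 = 10000011 (10xxxxxx ✓), payload 000011.
Concatenate: 01011000011 = 0x2C3 (11 bits → U+02C3).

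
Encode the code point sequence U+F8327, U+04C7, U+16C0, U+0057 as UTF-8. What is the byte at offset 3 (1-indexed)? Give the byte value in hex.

0x8C

1-indexed offset 3 is 0-indexed offset 2.
U+F8327 → 4-byte form F3 B8 8C A7 at offsets 0–3.
Offset 2 falls in char 1's range; it's byte 3 of F3 B8 8C A7 = 0x8C.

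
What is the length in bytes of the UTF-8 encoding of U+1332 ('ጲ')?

3

U+1332 = 0x1332. UTF-8 uses 1 byte below 0x80, 2 below 0x800, 3 below 0x10000, 4 up to 0x10FFFF. 0x1332 is in U+0800–U+FFFF → 3 bytes.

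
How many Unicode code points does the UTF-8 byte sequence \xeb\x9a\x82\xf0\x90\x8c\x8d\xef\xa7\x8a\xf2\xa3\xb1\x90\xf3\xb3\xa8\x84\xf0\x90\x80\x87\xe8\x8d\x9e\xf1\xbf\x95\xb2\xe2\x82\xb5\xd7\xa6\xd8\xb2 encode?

11

Byte at offset 0: 0xEB = 11101011 → 3-byte char (#1). Advance 3.
Byte at offset 3: 0xF0 = 11110000 → 4-byte char (#2). Advance 4.
Byte at offset 7: 0xEF = 11101111 → 3-byte char (#3). Advance 3.
Byte at offset 10: 0xF2 = 11110010 → 4-byte char (#4). Advance 4.
Byte at offset 14: 0xF3 = 11110011 → 4-byte char (#5). Advance 4.
Byte at offset 18: 0xF0 = 11110000 → 4-byte char (#6). Advance 4.
Byte at offset 22: 0xE8 = 11101000 → 3-byte char (#7). Advance 3.
Byte at offset 25: 0xF1 = 11110001 → 4-byte char (#8). Advance 4.
Byte at offset 29: 0xE2 = 11100010 → 3-byte char (#9). Advance 3.
Byte at offset 32: 0xD7 = 11010111 → 2-byte char (#10). Advance 2.
Byte at offset 34: 0xD8 = 11011000 → 2-byte char (#11). Advance 2.
Reached end at offset 36 after 11 code points.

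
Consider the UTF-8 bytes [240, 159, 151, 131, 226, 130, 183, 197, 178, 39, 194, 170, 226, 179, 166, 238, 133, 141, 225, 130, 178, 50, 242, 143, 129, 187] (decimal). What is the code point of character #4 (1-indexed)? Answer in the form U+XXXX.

Offset 0: leading byte 0xF0 = 11110000 → 4-byte char #1 = F0 9F 97 83.
Offset 4: leading byte 0xE2 = 11100010 → 3-byte char #2 = E2 82 B7.
Offset 7: leading byte 0xC5 = 11000101 → 2-byte char #3 = C5 B2.
Offset 9: leading byte 0x27 = 00100111 → 1-byte char #4 = 27.
Leading byte 0x27 = 00100111 matches 0xxxxxxx → 1-byte sequence.
Byte 1: 0x27 = 00100111, payload 0100111 (7 bits).
Concatenate: 0100111 = 0x27 (7 bits → U+0027).

U+0027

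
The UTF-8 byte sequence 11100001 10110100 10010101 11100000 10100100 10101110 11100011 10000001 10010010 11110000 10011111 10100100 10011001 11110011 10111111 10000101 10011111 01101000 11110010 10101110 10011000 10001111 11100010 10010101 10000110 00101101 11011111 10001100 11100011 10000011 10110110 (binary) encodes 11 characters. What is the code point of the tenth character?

U+07CC

Offset 0: leading byte 0xE1 = 11100001 → 3-byte char #1 = E1 B4 95.
Offset 3: leading byte 0xE0 = 11100000 → 3-byte char #2 = E0 A4 AE.
Offset 6: leading byte 0xE3 = 11100011 → 3-byte char #3 = E3 81 92.
Offset 9: leading byte 0xF0 = 11110000 → 4-byte char #4 = F0 9F A4 99.
Offset 13: leading byte 0xF3 = 11110011 → 4-byte char #5 = F3 BF 85 9F.
Offset 17: leading byte 0x68 = 01101000 → 1-byte char #6 = 68.
Offset 18: leading byte 0xF2 = 11110010 → 4-byte char #7 = F2 AE 98 8F.
Offset 22: leading byte 0xE2 = 11100010 → 3-byte char #8 = E2 95 86.
Offset 25: leading byte 0x2D = 00101101 → 1-byte char #9 = 2D.
Offset 26: leading byte 0xDF = 11011111 → 2-byte char #10 = DF 8C.
Leading byte 0xDF = 11011111 matches 110xxxxx → 2-byte sequence.
Byte 1: 0xDF = 11011111, payload 11111 (5 bits).
Byte 2: 0x8C = 10001100 (10xxxxxx ✓), payload 001100.
Concatenate: 11111001100 = 0x7CC (11 bits → U+07CC).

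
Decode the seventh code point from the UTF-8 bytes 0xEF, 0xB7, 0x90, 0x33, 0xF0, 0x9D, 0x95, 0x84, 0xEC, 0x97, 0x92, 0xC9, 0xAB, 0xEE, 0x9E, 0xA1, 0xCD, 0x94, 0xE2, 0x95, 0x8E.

U+0354

Offset 0: leading byte 0xEF = 11101111 → 3-byte char #1 = EF B7 90.
Offset 3: leading byte 0x33 = 00110011 → 1-byte char #2 = 33.
Offset 4: leading byte 0xF0 = 11110000 → 4-byte char #3 = F0 9D 95 84.
Offset 8: leading byte 0xEC = 11101100 → 3-byte char #4 = EC 97 92.
Offset 11: leading byte 0xC9 = 11001001 → 2-byte char #5 = C9 AB.
Offset 13: leading byte 0xEE = 11101110 → 3-byte char #6 = EE 9E A1.
Offset 16: leading byte 0xCD = 11001101 → 2-byte char #7 = CD 94.
Leading byte 0xCD = 11001101 matches 110xxxxx → 2-byte sequence.
Byte 1: 0xCD = 11001101, payload 01101 (5 bits).
Byte 2: 0x94 = 10010100 (10xxxxxx ✓), payload 010100.
Concatenate: 01101010100 = 0x354 (11 bits → U+0354).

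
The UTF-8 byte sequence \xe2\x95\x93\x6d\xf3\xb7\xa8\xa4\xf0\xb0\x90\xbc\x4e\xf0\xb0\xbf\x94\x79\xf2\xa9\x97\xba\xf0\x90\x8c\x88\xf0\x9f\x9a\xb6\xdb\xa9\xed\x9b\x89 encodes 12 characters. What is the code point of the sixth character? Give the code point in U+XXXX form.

Offset 0: leading byte 0xE2 = 11100010 → 3-byte char #1 = E2 95 93.
Offset 3: leading byte 0x6D = 01101101 → 1-byte char #2 = 6D.
Offset 4: leading byte 0xF3 = 11110011 → 4-byte char #3 = F3 B7 A8 A4.
Offset 8: leading byte 0xF0 = 11110000 → 4-byte char #4 = F0 B0 90 BC.
Offset 12: leading byte 0x4E = 01001110 → 1-byte char #5 = 4E.
Offset 13: leading byte 0xF0 = 11110000 → 4-byte char #6 = F0 B0 BF 94.
Leading byte 0xF0 = 11110000 matches 11110xxx → 4-byte sequence.
Byte 1: 0xF0 = 11110000, payload 000 (3 bits).
Byte 2: 0xB0 = 10110000 (10xxxxxx ✓), payload 110000.
Byte 3: 0xBF = 10111111 (10xxxxxx ✓), payload 111111.
Byte 4: 0x94 = 10010100 (10xxxxxx ✓), payload 010100.
Concatenate: 000110000111111010100 = 0x30FD4 (21 bits → U+30FD4).

U+30FD4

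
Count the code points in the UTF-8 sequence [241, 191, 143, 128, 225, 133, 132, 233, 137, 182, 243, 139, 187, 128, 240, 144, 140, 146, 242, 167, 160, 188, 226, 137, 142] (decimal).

Byte at offset 0: 0xF1 = 11110001 → 4-byte char (#1). Advance 4.
Byte at offset 4: 0xE1 = 11100001 → 3-byte char (#2). Advance 3.
Byte at offset 7: 0xE9 = 11101001 → 3-byte char (#3). Advance 3.
Byte at offset 10: 0xF3 = 11110011 → 4-byte char (#4). Advance 4.
Byte at offset 14: 0xF0 = 11110000 → 4-byte char (#5). Advance 4.
Byte at offset 18: 0xF2 = 11110010 → 4-byte char (#6). Advance 4.
Byte at offset 22: 0xE2 = 11100010 → 3-byte char (#7). Advance 3.
Reached end at offset 25 after 7 code points.

7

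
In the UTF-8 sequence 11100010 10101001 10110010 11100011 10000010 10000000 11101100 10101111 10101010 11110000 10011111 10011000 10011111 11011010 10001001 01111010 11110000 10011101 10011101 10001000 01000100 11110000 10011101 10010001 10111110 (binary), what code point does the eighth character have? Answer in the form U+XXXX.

Offset 0: leading byte 0xE2 = 11100010 → 3-byte char #1 = E2 A9 B2.
Offset 3: leading byte 0xE3 = 11100011 → 3-byte char #2 = E3 82 80.
Offset 6: leading byte 0xEC = 11101100 → 3-byte char #3 = EC AF AA.
Offset 9: leading byte 0xF0 = 11110000 → 4-byte char #4 = F0 9F 98 9F.
Offset 13: leading byte 0xDA = 11011010 → 2-byte char #5 = DA 89.
Offset 15: leading byte 0x7A = 01111010 → 1-byte char #6 = 7A.
Offset 16: leading byte 0xF0 = 11110000 → 4-byte char #7 = F0 9D 9D 88.
Offset 20: leading byte 0x44 = 01000100 → 1-byte char #8 = 44.
Leading byte 0x44 = 01000100 matches 0xxxxxxx → 1-byte sequence.
Byte 1: 0x44 = 01000100, payload 1000100 (7 bits).
Concatenate: 1000100 = 0x44 (7 bits → U+0044).

U+0044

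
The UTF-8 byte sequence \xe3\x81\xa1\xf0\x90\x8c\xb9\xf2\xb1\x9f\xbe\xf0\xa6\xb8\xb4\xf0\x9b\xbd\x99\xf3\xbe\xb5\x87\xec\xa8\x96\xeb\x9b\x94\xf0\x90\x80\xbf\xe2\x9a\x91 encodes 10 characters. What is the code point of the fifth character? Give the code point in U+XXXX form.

U+1BF59

Offset 0: leading byte 0xE3 = 11100011 → 3-byte char #1 = E3 81 A1.
Offset 3: leading byte 0xF0 = 11110000 → 4-byte char #2 = F0 90 8C B9.
Offset 7: leading byte 0xF2 = 11110010 → 4-byte char #3 = F2 B1 9F BE.
Offset 11: leading byte 0xF0 = 11110000 → 4-byte char #4 = F0 A6 B8 B4.
Offset 15: leading byte 0xF0 = 11110000 → 4-byte char #5 = F0 9B BD 99.
Leading byte 0xF0 = 11110000 matches 11110xxx → 4-byte sequence.
Byte 1: 0xF0 = 11110000, payload 000 (3 bits).
Byte 2: 0x9B = 10011011 (10xxxxxx ✓), payload 011011.
Byte 3: 0xBD = 10111101 (10xxxxxx ✓), payload 111101.
Byte 4: 0x99 = 10011001 (10xxxxxx ✓), payload 011001.
Concatenate: 000011011111101011001 = 0x1BF59 (21 bits → U+1BF59).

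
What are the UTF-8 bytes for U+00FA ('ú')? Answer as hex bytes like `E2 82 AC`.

U+00FA = 0xFA = 250 decimal. In range U+0080–U+07FF → 2-byte form: 110xxxxx 10xxxxxx.
Binary (11 bits): 00011111010.
Split 5+6: 00011 | 111010.
Byte 1: 11000011 = 0xC3.
Byte 2: 10111010 = 0xBA.

C3 BA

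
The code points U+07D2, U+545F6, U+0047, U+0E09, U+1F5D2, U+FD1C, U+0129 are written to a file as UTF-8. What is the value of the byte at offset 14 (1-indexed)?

0x92

1-indexed offset 14 is 0-indexed offset 13.
U+07D2 → 2-byte form DF 92 at offsets 0–1.
U+545F6 → 4-byte form F1 94 97 B6 at offsets 2–5.
U+0047 → 1-byte form 47 at offsets 6–6.
U+0E09 → 3-byte form E0 B8 89 at offsets 7–9.
U+1F5D2 → 4-byte form F0 9F 97 92 at offsets 10–13.
Offset 13 falls in char 5's range; it's byte 4 of F0 9F 97 92 = 0x92.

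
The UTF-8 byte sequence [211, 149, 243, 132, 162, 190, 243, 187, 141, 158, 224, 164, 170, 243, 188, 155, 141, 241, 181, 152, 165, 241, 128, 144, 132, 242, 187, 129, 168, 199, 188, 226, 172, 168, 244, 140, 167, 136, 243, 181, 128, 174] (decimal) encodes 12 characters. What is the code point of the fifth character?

U+FC6CD

Offset 0: leading byte 0xD3 = 11010011 → 2-byte char #1 = D3 95.
Offset 2: leading byte 0xF3 = 11110011 → 4-byte char #2 = F3 84 A2 BE.
Offset 6: leading byte 0xF3 = 11110011 → 4-byte char #3 = F3 BB 8D 9E.
Offset 10: leading byte 0xE0 = 11100000 → 3-byte char #4 = E0 A4 AA.
Offset 13: leading byte 0xF3 = 11110011 → 4-byte char #5 = F3 BC 9B 8D.
Leading byte 0xF3 = 11110011 matches 11110xxx → 4-byte sequence.
Byte 1: 0xF3 = 11110011, payload 011 (3 bits).
Byte 2: 0xBC = 10111100 (10xxxxxx ✓), payload 111100.
Byte 3: 0x9B = 10011011 (10xxxxxx ✓), payload 011011.
Byte 4: 0x8D = 10001101 (10xxxxxx ✓), payload 001101.
Concatenate: 011111100011011001101 = 0xFC6CD (21 bits → U+FC6CD).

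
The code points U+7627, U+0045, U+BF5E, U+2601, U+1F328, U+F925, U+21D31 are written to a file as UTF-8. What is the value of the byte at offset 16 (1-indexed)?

0xA4

1-indexed offset 16 is 0-indexed offset 15.
U+7627 → 3-byte form E7 98 A7 at offsets 0–2.
U+0045 → 1-byte form 45 at offsets 3–3.
U+BF5E → 3-byte form EB BD 9E at offsets 4–6.
U+2601 → 3-byte form E2 98 81 at offsets 7–9.
U+1F328 → 4-byte form F0 9F 8C A8 at offsets 10–13.
U+F925 → 3-byte form EF A4 A5 at offsets 14–16.
Offset 15 falls in char 6's range; it's byte 2 of EF A4 A5 = 0xA4.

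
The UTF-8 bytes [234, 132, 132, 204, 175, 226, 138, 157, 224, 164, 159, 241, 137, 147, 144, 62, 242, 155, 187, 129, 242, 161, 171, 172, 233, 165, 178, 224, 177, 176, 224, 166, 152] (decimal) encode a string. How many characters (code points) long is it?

Byte at offset 0: 0xEA = 11101010 → 3-byte char (#1). Advance 3.
Byte at offset 3: 0xCC = 11001100 → 2-byte char (#2). Advance 2.
Byte at offset 5: 0xE2 = 11100010 → 3-byte char (#3). Advance 3.
Byte at offset 8: 0xE0 = 11100000 → 3-byte char (#4). Advance 3.
Byte at offset 11: 0xF1 = 11110001 → 4-byte char (#5). Advance 4.
Byte at offset 15: 0x3E = 00111110 → 1-byte char (#6). Advance 1.
Byte at offset 16: 0xF2 = 11110010 → 4-byte char (#7). Advance 4.
Byte at offset 20: 0xF2 = 11110010 → 4-byte char (#8). Advance 4.
Byte at offset 24: 0xE9 = 11101001 → 3-byte char (#9). Advance 3.
Byte at offset 27: 0xE0 = 11100000 → 3-byte char (#10). Advance 3.
Byte at offset 30: 0xE0 = 11100000 → 3-byte char (#11). Advance 3.
Reached end at offset 33 after 11 code points.

11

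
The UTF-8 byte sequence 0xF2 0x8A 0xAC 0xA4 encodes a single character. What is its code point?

U+8AB24

Leading byte 0xF2 = 11110010 matches 11110xxx → 4-byte sequence.
Byte 1: 0xF2 = 11110010, payload 010 (3 bits).
Byte 2: 0x8A = 10001010 (10xxxxxx ✓), payload 001010.
Byte 3: 0xAC = 10101100 (10xxxxxx ✓), payload 101100.
Byte 4: 0xA4 = 10100100 (10xxxxxx ✓), payload 100100.
Concatenate: 010001010101100100100 = 0x8AB24 (21 bits → U+8AB24).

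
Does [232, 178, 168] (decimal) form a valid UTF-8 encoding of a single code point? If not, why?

valid

Leading byte 0xE8 = 11101000 → 3-byte form.
Continuation bytes 0xB2=10110010, 0xA8=10101000 all match 10xxxxxx.
Decoded value 0x8CA8 is ≥ 0x800 (shortest form) and not a surrogate.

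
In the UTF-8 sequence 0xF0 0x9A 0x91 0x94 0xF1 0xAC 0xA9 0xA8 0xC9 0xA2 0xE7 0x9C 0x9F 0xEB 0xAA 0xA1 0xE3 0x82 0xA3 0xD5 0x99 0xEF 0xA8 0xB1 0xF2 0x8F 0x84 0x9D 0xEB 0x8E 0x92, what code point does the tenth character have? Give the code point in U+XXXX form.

Offset 0: leading byte 0xF0 = 11110000 → 4-byte char #1 = F0 9A 91 94.
Offset 4: leading byte 0xF1 = 11110001 → 4-byte char #2 = F1 AC A9 A8.
Offset 8: leading byte 0xC9 = 11001001 → 2-byte char #3 = C9 A2.
Offset 10: leading byte 0xE7 = 11100111 → 3-byte char #4 = E7 9C 9F.
Offset 13: leading byte 0xEB = 11101011 → 3-byte char #5 = EB AA A1.
Offset 16: leading byte 0xE3 = 11100011 → 3-byte char #6 = E3 82 A3.
Offset 19: leading byte 0xD5 = 11010101 → 2-byte char #7 = D5 99.
Offset 21: leading byte 0xEF = 11101111 → 3-byte char #8 = EF A8 B1.
Offset 24: leading byte 0xF2 = 11110010 → 4-byte char #9 = F2 8F 84 9D.
Offset 28: leading byte 0xEB = 11101011 → 3-byte char #10 = EB 8E 92.
Leading byte 0xEB = 11101011 matches 1110xxxx → 3-byte sequence.
Byte 1: 0xEB = 11101011, payload 1011 (4 bits).
Byte 2: 0x8E = 10001110 (10xxxxxx ✓), payload 001110.
Byte 3: 0x92 = 10010010 (10xxxxxx ✓), payload 010010.
Concatenate: 1011001110010010 = 0xB392 (16 bits → U+B392).

U+B392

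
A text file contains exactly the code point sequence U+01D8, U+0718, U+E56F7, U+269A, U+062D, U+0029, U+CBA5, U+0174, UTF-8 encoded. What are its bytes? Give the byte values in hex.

U+01D8: 2-byte form → C7 98.
U+0718: 2-byte form → DC 98.
U+E56F7: 4-byte form → F3 A5 9B B7.
U+269A: 3-byte form → E2 9A 9A.
U+062D: 2-byte form → D8 AD.
U+0029: 1-byte form → 29.
U+CBA5: 3-byte form → EC AE A5.
U+0174: 2-byte form → C5 B4.
Concatenated (19 bytes): C7 98 DC 98 F3 A5 9B B7 E2 9A 9A D8 AD 29 EC AE A5 C5 B4.

C7 98 DC 98 F3 A5 9B B7 E2 9A 9A D8 AD 29 EC AE A5 C5 B4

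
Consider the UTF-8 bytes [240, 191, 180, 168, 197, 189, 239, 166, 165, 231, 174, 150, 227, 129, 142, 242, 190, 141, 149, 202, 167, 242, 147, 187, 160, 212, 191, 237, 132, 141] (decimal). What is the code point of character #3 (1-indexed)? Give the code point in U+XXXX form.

U+F9A5

Offset 0: leading byte 0xF0 = 11110000 → 4-byte char #1 = F0 BF B4 A8.
Offset 4: leading byte 0xC5 = 11000101 → 2-byte char #2 = C5 BD.
Offset 6: leading byte 0xEF = 11101111 → 3-byte char #3 = EF A6 A5.
Leading byte 0xEF = 11101111 matches 1110xxxx → 3-byte sequence.
Byte 1: 0xEF = 11101111, payload 1111 (4 bits).
Byte 2: 0xA6 = 10100110 (10xxxxxx ✓), payload 100110.
Byte 3: 0xA5 = 10100101 (10xxxxxx ✓), payload 100101.
Concatenate: 1111100110100101 = 0xF9A5 (16 bits → U+F9A5).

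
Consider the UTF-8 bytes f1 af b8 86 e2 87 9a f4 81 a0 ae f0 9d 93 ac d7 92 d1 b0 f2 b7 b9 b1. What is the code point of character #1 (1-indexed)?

U+6FE06

Offset 0: leading byte 0xF1 = 11110001 → 4-byte char #1 = F1 AF B8 86.
Leading byte 0xF1 = 11110001 matches 11110xxx → 4-byte sequence.
Byte 1: 0xF1 = 11110001, payload 001 (3 bits).
Byte 2: 0xAF = 10101111 (10xxxxxx ✓), payload 101111.
Byte 3: 0xB8 = 10111000 (10xxxxxx ✓), payload 111000.
Byte 4: 0x86 = 10000110 (10xxxxxx ✓), payload 000110.
Concatenate: 001101111111000000110 = 0x6FE06 (21 bits → U+6FE06).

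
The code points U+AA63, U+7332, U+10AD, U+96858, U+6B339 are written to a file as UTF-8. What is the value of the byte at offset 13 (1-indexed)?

0x98

1-indexed offset 13 is 0-indexed offset 12.
U+AA63 → 3-byte form EA A9 A3 at offsets 0–2.
U+7332 → 3-byte form E7 8C B2 at offsets 3–5.
U+10AD → 3-byte form E1 82 AD at offsets 6–8.
U+96858 → 4-byte form F2 96 A1 98 at offsets 9–12.
Offset 12 falls in char 4's range; it's byte 4 of F2 96 A1 98 = 0x98.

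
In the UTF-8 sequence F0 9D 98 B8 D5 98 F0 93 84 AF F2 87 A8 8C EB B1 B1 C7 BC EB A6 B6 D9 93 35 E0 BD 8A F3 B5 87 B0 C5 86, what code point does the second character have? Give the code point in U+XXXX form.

Offset 0: leading byte 0xF0 = 11110000 → 4-byte char #1 = F0 9D 98 B8.
Offset 4: leading byte 0xD5 = 11010101 → 2-byte char #2 = D5 98.
Leading byte 0xD5 = 11010101 matches 110xxxxx → 2-byte sequence.
Byte 1: 0xD5 = 11010101, payload 10101 (5 bits).
Byte 2: 0x98 = 10011000 (10xxxxxx ✓), payload 011000.
Concatenate: 10101011000 = 0x558 (11 bits → U+0558).

U+0558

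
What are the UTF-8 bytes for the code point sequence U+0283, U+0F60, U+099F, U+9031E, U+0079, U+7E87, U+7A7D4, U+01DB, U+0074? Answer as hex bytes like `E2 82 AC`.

U+0283: 2-byte form → CA 83.
U+0F60: 3-byte form → E0 BD A0.
U+099F: 3-byte form → E0 A6 9F.
U+9031E: 4-byte form → F2 90 8C 9E.
U+0079: 1-byte form → 79.
U+7E87: 3-byte form → E7 BA 87.
U+7A7D4: 4-byte form → F1 BA 9F 94.
U+01DB: 2-byte form → C7 9B.
U+0074: 1-byte form → 74.
Concatenated (23 bytes): CA 83 E0 BD A0 E0 A6 9F F2 90 8C 9E 79 E7 BA 87 F1 BA 9F 94 C7 9B 74.

CA 83 E0 BD A0 E0 A6 9F F2 90 8C 9E 79 E7 BA 87 F1 BA 9F 94 C7 9B 74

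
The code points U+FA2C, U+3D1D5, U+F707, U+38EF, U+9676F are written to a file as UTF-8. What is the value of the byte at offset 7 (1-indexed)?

1-indexed offset 7 is 0-indexed offset 6.
U+FA2C → 3-byte form EF A8 AC at offsets 0–2.
U+3D1D5 → 4-byte form F0 BD 87 95 at offsets 3–6.
Offset 6 falls in char 2's range; it's byte 4 of F0 BD 87 95 = 0x95.

0x95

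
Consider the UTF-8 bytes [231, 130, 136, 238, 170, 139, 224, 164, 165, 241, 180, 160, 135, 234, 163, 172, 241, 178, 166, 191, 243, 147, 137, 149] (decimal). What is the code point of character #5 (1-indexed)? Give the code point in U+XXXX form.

U+A8EC

Offset 0: leading byte 0xE7 = 11100111 → 3-byte char #1 = E7 82 88.
Offset 3: leading byte 0xEE = 11101110 → 3-byte char #2 = EE AA 8B.
Offset 6: leading byte 0xE0 = 11100000 → 3-byte char #3 = E0 A4 A5.
Offset 9: leading byte 0xF1 = 11110001 → 4-byte char #4 = F1 B4 A0 87.
Offset 13: leading byte 0xEA = 11101010 → 3-byte char #5 = EA A3 AC.
Leading byte 0xEA = 11101010 matches 1110xxxx → 3-byte sequence.
Byte 1: 0xEA = 11101010, payload 1010 (4 bits).
Byte 2: 0xA3 = 10100011 (10xxxxxx ✓), payload 100011.
Byte 3: 0xAC = 10101100 (10xxxxxx ✓), payload 101100.
Concatenate: 1010100011101100 = 0xA8EC (16 bits → U+A8EC).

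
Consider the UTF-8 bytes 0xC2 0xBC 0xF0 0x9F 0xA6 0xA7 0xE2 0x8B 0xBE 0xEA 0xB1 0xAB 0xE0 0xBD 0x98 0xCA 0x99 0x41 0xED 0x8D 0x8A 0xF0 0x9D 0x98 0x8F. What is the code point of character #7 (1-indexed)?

Offset 0: leading byte 0xC2 = 11000010 → 2-byte char #1 = C2 BC.
Offset 2: leading byte 0xF0 = 11110000 → 4-byte char #2 = F0 9F A6 A7.
Offset 6: leading byte 0xE2 = 11100010 → 3-byte char #3 = E2 8B BE.
Offset 9: leading byte 0xEA = 11101010 → 3-byte char #4 = EA B1 AB.
Offset 12: leading byte 0xE0 = 11100000 → 3-byte char #5 = E0 BD 98.
Offset 15: leading byte 0xCA = 11001010 → 2-byte char #6 = CA 99.
Offset 17: leading byte 0x41 = 01000001 → 1-byte char #7 = 41.
Leading byte 0x41 = 01000001 matches 0xxxxxxx → 1-byte sequence.
Byte 1: 0x41 = 01000001, payload 1000001 (7 bits).
Concatenate: 1000001 = 0x41 (7 bits → U+0041).

U+0041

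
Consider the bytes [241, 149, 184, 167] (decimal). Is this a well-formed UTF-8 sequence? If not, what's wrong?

valid

Leading byte 0xF1 = 11110001 → 4-byte form.
Continuation bytes 0x95=10010101, 0xB8=10111000, 0xA7=10100111 all match 10xxxxxx.
Decoded value 0x55E27 is ≥ 0x10000 (shortest form) and not a surrogate.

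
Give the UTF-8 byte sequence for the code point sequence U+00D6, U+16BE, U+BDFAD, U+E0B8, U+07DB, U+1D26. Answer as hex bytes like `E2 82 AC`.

U+00D6: 2-byte form → C3 96.
U+16BE: 3-byte form → E1 9A BE.
U+BDFAD: 4-byte form → F2 BD BE AD.
U+E0B8: 3-byte form → EE 82 B8.
U+07DB: 2-byte form → DF 9B.
U+1D26: 3-byte form → E1 B4 A6.
Concatenated (17 bytes): C3 96 E1 9A BE F2 BD BE AD EE 82 B8 DF 9B E1 B4 A6.

C3 96 E1 9A BE F2 BD BE AD EE 82 B8 DF 9B E1 B4 A6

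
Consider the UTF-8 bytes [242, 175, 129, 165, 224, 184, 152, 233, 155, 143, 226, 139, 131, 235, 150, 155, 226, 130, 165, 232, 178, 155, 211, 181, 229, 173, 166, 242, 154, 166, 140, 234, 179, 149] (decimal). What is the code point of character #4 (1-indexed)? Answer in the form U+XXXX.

U+22C3

Offset 0: leading byte 0xF2 = 11110010 → 4-byte char #1 = F2 AF 81 A5.
Offset 4: leading byte 0xE0 = 11100000 → 3-byte char #2 = E0 B8 98.
Offset 7: leading byte 0xE9 = 11101001 → 3-byte char #3 = E9 9B 8F.
Offset 10: leading byte 0xE2 = 11100010 → 3-byte char #4 = E2 8B 83.
Leading byte 0xE2 = 11100010 matches 1110xxxx → 3-byte sequence.
Byte 1: 0xE2 = 11100010, payload 0010 (4 bits).
Byte 2: 0x8B = 10001011 (10xxxxxx ✓), payload 001011.
Byte 3: 0x83 = 10000011 (10xxxxxx ✓), payload 000011.
Concatenate: 0010001011000011 = 0x22C3 (16 bits → U+22C3).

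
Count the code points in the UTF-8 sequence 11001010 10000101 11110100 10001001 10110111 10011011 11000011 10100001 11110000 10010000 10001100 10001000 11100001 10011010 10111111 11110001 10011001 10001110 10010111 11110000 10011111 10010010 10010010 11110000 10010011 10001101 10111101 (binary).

8

Byte at offset 0: 0xCA = 11001010 → 2-byte char (#1). Advance 2.
Byte at offset 2: 0xF4 = 11110100 → 4-byte char (#2). Advance 4.
Byte at offset 6: 0xC3 = 11000011 → 2-byte char (#3). Advance 2.
Byte at offset 8: 0xF0 = 11110000 → 4-byte char (#4). Advance 4.
Byte at offset 12: 0xE1 = 11100001 → 3-byte char (#5). Advance 3.
Byte at offset 15: 0xF1 = 11110001 → 4-byte char (#6). Advance 4.
Byte at offset 19: 0xF0 = 11110000 → 4-byte char (#7). Advance 4.
Byte at offset 23: 0xF0 = 11110000 → 4-byte char (#8). Advance 4.
Reached end at offset 27 after 8 code points.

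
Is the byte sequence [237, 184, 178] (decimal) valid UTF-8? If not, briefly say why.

Structurally a 3-byte sequence; payload = 0xDE32.
But 0xDE32 is in U+D800–U+DFFF, the surrogate range. Surrogates are not Unicode scalar values and are forbidden in UTF-8.

invalid (encodes a surrogate (U+D800–U+DFFF))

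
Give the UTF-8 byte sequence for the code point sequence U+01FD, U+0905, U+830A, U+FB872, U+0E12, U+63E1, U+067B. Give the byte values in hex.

U+01FD: 2-byte form → C7 BD.
U+0905: 3-byte form → E0 A4 85.
U+830A: 3-byte form → E8 8C 8A.
U+FB872: 4-byte form → F3 BB A1 B2.
U+0E12: 3-byte form → E0 B8 92.
U+63E1: 3-byte form → E6 8F A1.
U+067B: 2-byte form → D9 BB.
Concatenated (20 bytes): C7 BD E0 A4 85 E8 8C 8A F3 BB A1 B2 E0 B8 92 E6 8F A1 D9 BB.

C7 BD E0 A4 85 E8 8C 8A F3 BB A1 B2 E0 B8 92 E6 8F A1 D9 BB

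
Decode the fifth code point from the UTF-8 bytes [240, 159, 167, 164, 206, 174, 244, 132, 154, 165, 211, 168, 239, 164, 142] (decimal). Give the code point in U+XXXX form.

U+F90E

Offset 0: leading byte 0xF0 = 11110000 → 4-byte char #1 = F0 9F A7 A4.
Offset 4: leading byte 0xCE = 11001110 → 2-byte char #2 = CE AE.
Offset 6: leading byte 0xF4 = 11110100 → 4-byte char #3 = F4 84 9A A5.
Offset 10: leading byte 0xD3 = 11010011 → 2-byte char #4 = D3 A8.
Offset 12: leading byte 0xEF = 11101111 → 3-byte char #5 = EF A4 8E.
Leading byte 0xEF = 11101111 matches 1110xxxx → 3-byte sequence.
Byte 1: 0xEF = 11101111, payload 1111 (4 bits).
Byte 2: 0xA4 = 10100100 (10xxxxxx ✓), payload 100100.
Byte 3: 0x8E = 10001110 (10xxxxxx ✓), payload 001110.
Concatenate: 1111100100001110 = 0xF90E (16 bits → U+F90E).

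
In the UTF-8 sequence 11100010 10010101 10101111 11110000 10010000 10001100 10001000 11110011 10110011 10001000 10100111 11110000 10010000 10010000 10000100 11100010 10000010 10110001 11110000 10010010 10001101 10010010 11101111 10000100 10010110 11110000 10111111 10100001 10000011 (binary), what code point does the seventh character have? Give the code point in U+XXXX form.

U+F116

Offset 0: leading byte 0xE2 = 11100010 → 3-byte char #1 = E2 95 AF.
Offset 3: leading byte 0xF0 = 11110000 → 4-byte char #2 = F0 90 8C 88.
Offset 7: leading byte 0xF3 = 11110011 → 4-byte char #3 = F3 B3 88 A7.
Offset 11: leading byte 0xF0 = 11110000 → 4-byte char #4 = F0 90 90 84.
Offset 15: leading byte 0xE2 = 11100010 → 3-byte char #5 = E2 82 B1.
Offset 18: leading byte 0xF0 = 11110000 → 4-byte char #6 = F0 92 8D 92.
Offset 22: leading byte 0xEF = 11101111 → 3-byte char #7 = EF 84 96.
Leading byte 0xEF = 11101111 matches 1110xxxx → 3-byte sequence.
Byte 1: 0xEF = 11101111, payload 1111 (4 bits).
Byte 2: 0x84 = 10000100 (10xxxxxx ✓), payload 000100.
Byte 3: 0x96 = 10010110 (10xxxxxx ✓), payload 010110.
Concatenate: 1111000100010110 = 0xF116 (16 bits → U+F116).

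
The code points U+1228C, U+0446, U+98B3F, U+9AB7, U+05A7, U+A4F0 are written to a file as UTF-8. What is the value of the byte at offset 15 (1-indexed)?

0xA7

1-indexed offset 15 is 0-indexed offset 14.
U+1228C → 4-byte form F0 92 8A 8C at offsets 0–3.
U+0446 → 2-byte form D1 86 at offsets 4–5.
U+98B3F → 4-byte form F2 98 AC BF at offsets 6–9.
U+9AB7 → 3-byte form E9 AA B7 at offsets 10–12.
U+05A7 → 2-byte form D6 A7 at offsets 13–14.
Offset 14 falls in char 5's range; it's byte 2 of D6 A7 = 0xA7.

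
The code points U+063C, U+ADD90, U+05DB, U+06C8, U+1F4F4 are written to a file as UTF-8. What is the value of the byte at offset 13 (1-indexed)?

0x93

1-indexed offset 13 is 0-indexed offset 12.
U+063C → 2-byte form D8 BC at offsets 0–1.
U+ADD90 → 4-byte form F2 AD B6 90 at offsets 2–5.
U+05DB → 2-byte form D7 9B at offsets 6–7.
U+06C8 → 2-byte form DB 88 at offsets 8–9.
U+1F4F4 → 4-byte form F0 9F 93 B4 at offsets 10–13.
Offset 12 falls in char 5's range; it's byte 3 of F0 9F 93 B4 = 0x93.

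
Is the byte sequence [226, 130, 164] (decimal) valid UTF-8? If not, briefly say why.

Leading byte 0xE2 = 11100010 → 3-byte form.
Continuation bytes 0x82=10000010, 0xA4=10100100 all match 10xxxxxx.
Decoded value 0x20A4 is ≥ 0x800 (shortest form) and not a surrogate.

valid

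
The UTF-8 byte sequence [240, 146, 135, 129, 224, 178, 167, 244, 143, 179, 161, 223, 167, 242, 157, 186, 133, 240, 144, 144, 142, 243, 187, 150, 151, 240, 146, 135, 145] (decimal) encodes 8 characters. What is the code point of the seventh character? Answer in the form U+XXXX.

U+FB597

Offset 0: leading byte 0xF0 = 11110000 → 4-byte char #1 = F0 92 87 81.
Offset 4: leading byte 0xE0 = 11100000 → 3-byte char #2 = E0 B2 A7.
Offset 7: leading byte 0xF4 = 11110100 → 4-byte char #3 = F4 8F B3 A1.
Offset 11: leading byte 0xDF = 11011111 → 2-byte char #4 = DF A7.
Offset 13: leading byte 0xF2 = 11110010 → 4-byte char #5 = F2 9D BA 85.
Offset 17: leading byte 0xF0 = 11110000 → 4-byte char #6 = F0 90 90 8E.
Offset 21: leading byte 0xF3 = 11110011 → 4-byte char #7 = F3 BB 96 97.
Leading byte 0xF3 = 11110011 matches 11110xxx → 4-byte sequence.
Byte 1: 0xF3 = 11110011, payload 011 (3 bits).
Byte 2: 0xBB = 10111011 (10xxxxxx ✓), payload 111011.
Byte 3: 0x96 = 10010110 (10xxxxxx ✓), payload 010110.
Byte 4: 0x97 = 10010111 (10xxxxxx ✓), payload 010111.
Concatenate: 011111011010110010111 = 0xFB597 (21 bits → U+FB597).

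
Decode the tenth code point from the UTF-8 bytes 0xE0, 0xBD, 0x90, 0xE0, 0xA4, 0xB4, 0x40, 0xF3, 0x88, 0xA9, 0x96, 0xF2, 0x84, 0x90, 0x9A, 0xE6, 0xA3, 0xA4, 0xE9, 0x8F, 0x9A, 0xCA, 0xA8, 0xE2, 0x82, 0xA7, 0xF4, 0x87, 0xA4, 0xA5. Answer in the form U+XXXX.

Offset 0: leading byte 0xE0 = 11100000 → 3-byte char #1 = E0 BD 90.
Offset 3: leading byte 0xE0 = 11100000 → 3-byte char #2 = E0 A4 B4.
Offset 6: leading byte 0x40 = 01000000 → 1-byte char #3 = 40.
Offset 7: leading byte 0xF3 = 11110011 → 4-byte char #4 = F3 88 A9 96.
Offset 11: leading byte 0xF2 = 11110010 → 4-byte char #5 = F2 84 90 9A.
Offset 15: leading byte 0xE6 = 11100110 → 3-byte char #6 = E6 A3 A4.
Offset 18: leading byte 0xE9 = 11101001 → 3-byte char #7 = E9 8F 9A.
Offset 21: leading byte 0xCA = 11001010 → 2-byte char #8 = CA A8.
Offset 23: leading byte 0xE2 = 11100010 → 3-byte char #9 = E2 82 A7.
Offset 26: leading byte 0xF4 = 11110100 → 4-byte char #10 = F4 87 A4 A5.
Leading byte 0xF4 = 11110100 matches 11110xxx → 4-byte sequence.
Byte 1: 0xF4 = 11110100, payload 100 (3 bits).
Byte 2: 0x87 = 10000111 (10xxxxxx ✓), payload 000111.
Byte 3: 0xA4 = 10100100 (10xxxxxx ✓), payload 100100.
Byte 4: 0xA5 = 10100101 (10xxxxxx ✓), payload 100101.
Concatenate: 100000111100100100101 = 0x107925 (21 bits → U+107925).

U+107925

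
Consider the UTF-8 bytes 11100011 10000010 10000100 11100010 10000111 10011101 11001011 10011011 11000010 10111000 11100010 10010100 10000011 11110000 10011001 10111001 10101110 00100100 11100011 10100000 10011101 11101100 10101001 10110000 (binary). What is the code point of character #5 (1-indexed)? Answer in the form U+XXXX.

Offset 0: leading byte 0xE3 = 11100011 → 3-byte char #1 = E3 82 84.
Offset 3: leading byte 0xE2 = 11100010 → 3-byte char #2 = E2 87 9D.
Offset 6: leading byte 0xCB = 11001011 → 2-byte char #3 = CB 9B.
Offset 8: leading byte 0xC2 = 11000010 → 2-byte char #4 = C2 B8.
Offset 10: leading byte 0xE2 = 11100010 → 3-byte char #5 = E2 94 83.
Leading byte 0xE2 = 11100010 matches 1110xxxx → 3-byte sequence.
Byte 1: 0xE2 = 11100010, payload 0010 (4 bits).
Byte 2: 0x94 = 10010100 (10xxxxxx ✓), payload 010100.
Byte 3: 0x83 = 10000011 (10xxxxxx ✓), payload 000011.
Concatenate: 0010010100000011 = 0x2503 (16 bits → U+2503).

U+2503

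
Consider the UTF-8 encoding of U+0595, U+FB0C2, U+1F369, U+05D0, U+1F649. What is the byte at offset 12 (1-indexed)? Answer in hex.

0x90

1-indexed offset 12 is 0-indexed offset 11.
U+0595 → 2-byte form D6 95 at offsets 0–1.
U+FB0C2 → 4-byte form F3 BB 83 82 at offsets 2–5.
U+1F369 → 4-byte form F0 9F 8D A9 at offsets 6–9.
U+05D0 → 2-byte form D7 90 at offsets 10–11.
Offset 11 falls in char 4's range; it's byte 2 of D7 90 = 0x90.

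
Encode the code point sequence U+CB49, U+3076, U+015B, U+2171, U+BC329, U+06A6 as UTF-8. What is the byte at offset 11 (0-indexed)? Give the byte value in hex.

U+CB49 → 3-byte form EC AD 89 at offsets 0–2.
U+3076 → 3-byte form E3 81 B6 at offsets 3–5.
U+015B → 2-byte form C5 9B at offsets 6–7.
U+2171 → 3-byte form E2 85 B1 at offsets 8–10.
U+BC329 → 4-byte form F2 BC 8C A9 at offsets 11–14.
Offset 11 falls in char 5's range; it's byte 1 of F2 BC 8C A9 = 0xF2.

0xF2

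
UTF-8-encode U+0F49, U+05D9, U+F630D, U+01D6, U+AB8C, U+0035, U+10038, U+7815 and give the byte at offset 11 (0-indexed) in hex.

0xEA

U+0F49 → 3-byte form E0 BD 89 at offsets 0–2.
U+05D9 → 2-byte form D7 99 at offsets 3–4.
U+F630D → 4-byte form F3 B6 8C 8D at offsets 5–8.
U+01D6 → 2-byte form C7 96 at offsets 9–10.
U+AB8C → 3-byte form EA AE 8C at offsets 11–13.
Offset 11 falls in char 5's range; it's byte 1 of EA AE 8C = 0xEA.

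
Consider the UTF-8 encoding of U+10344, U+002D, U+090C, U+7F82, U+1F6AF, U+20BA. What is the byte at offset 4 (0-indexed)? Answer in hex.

U+10344 → 4-byte form F0 90 8D 84 at offsets 0–3.
U+002D → 1-byte form 2D at offsets 4–4.
Offset 4 falls in char 2's range; it's byte 1 of 2D = 0x2D.

0x2D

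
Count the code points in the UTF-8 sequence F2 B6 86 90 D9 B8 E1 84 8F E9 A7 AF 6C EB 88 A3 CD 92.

Byte at offset 0: 0xF2 = 11110010 → 4-byte char (#1). Advance 4.
Byte at offset 4: 0xD9 = 11011001 → 2-byte char (#2). Advance 2.
Byte at offset 6: 0xE1 = 11100001 → 3-byte char (#3). Advance 3.
Byte at offset 9: 0xE9 = 11101001 → 3-byte char (#4). Advance 3.
Byte at offset 12: 0x6C = 01101100 → 1-byte char (#5). Advance 1.
Byte at offset 13: 0xEB = 11101011 → 3-byte char (#6). Advance 3.
Byte at offset 16: 0xCD = 11001101 → 2-byte char (#7). Advance 2.
Reached end at offset 18 after 7 code points.

7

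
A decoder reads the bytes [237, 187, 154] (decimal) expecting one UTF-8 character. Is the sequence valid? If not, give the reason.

Structurally a 3-byte sequence; payload = 0xDEDA.
But 0xDEDA is in U+D800–U+DFFF, the surrogate range. Surrogates are not Unicode scalar values and are forbidden in UTF-8.

invalid (encodes a surrogate (U+D800–U+DFFF))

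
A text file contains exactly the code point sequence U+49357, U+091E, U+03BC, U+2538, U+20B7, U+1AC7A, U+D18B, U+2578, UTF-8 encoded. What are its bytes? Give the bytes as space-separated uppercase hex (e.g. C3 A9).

U+49357: 4-byte form → F1 89 8D 97.
U+091E: 3-byte form → E0 A4 9E.
U+03BC: 2-byte form → CE BC.
U+2538: 3-byte form → E2 94 B8.
U+20B7: 3-byte form → E2 82 B7.
U+1AC7A: 4-byte form → F0 9A B1 BA.
U+D18B: 3-byte form → ED 86 8B.
U+2578: 3-byte form → E2 95 B8.
Concatenated (25 bytes): F1 89 8D 97 E0 A4 9E CE BC E2 94 B8 E2 82 B7 F0 9A B1 BA ED 86 8B E2 95 B8.

F1 89 8D 97 E0 A4 9E CE BC E2 94 B8 E2 82 B7 F0 9A B1 BA ED 86 8B E2 95 B8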